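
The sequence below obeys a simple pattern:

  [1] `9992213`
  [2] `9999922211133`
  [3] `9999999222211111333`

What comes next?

9999999992222211111113333

Term n consists of 2n+1 9's, followed by n+1 2's, followed by 2n-1 1's, followed by n 3's (n = 1, 2, …).
For the next term, n = 4, so the run lengths are 9, 5, 7, 4.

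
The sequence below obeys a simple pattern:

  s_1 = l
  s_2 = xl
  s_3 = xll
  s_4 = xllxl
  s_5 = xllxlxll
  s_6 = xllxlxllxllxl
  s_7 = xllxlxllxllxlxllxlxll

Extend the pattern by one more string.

xllxlxllxllxlxllxlxllxllxlxllxllxl

From term 3 onward, concatenate the last term with the second-to-last: xl·l = xll, xll·xl = xllxl, …
So term 8 is xllxlxllxllxlxllxlxll·xllxlxllxllxl.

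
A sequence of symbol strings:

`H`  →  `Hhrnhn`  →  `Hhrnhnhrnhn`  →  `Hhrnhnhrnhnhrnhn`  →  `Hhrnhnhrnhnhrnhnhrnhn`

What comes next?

Hhrnhnhrnhnhrnhnhrnhnhrnhn

The strings grow by a fixed suffix hrnhn each time.
So the next term is Hhrnhnhrnhnhrnhnhrnhn·hrnhn.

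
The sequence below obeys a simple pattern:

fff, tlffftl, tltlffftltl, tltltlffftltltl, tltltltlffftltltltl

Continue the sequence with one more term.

Each term wraps the previous one in tl on the left and tl on the right.
So the next term is tl·tltltltlffftltltltl·tl.

tltltltltlffftltltltltl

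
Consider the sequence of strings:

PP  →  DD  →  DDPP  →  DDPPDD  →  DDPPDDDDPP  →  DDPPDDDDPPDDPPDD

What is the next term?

Each term (from the third on) is the previous term followed by the one before it: term 3 = DD·PP = DDPP.
So term 7 is DDPPDDDDPPDDPPDD·DDPPDDDDPP.

DDPPDDDDPPDDPPDDDDPPDDDDPP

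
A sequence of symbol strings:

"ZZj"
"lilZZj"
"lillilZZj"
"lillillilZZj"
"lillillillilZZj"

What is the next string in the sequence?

lillillillillilZZj

Each term is the previous one with lil prepended.
So the next term is lil·lillillillilZZj.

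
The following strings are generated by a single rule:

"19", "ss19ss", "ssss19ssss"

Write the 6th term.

ssssssssss19ssssssssss

s(k+1) = ss·s(k)·ss, so each term gains ss as a prefix and ss as a suffix.
From ssss19ssss, 3 further steps: ssss19ssss → ssssss19ssssss → ssssssss19ssssssss → (answer).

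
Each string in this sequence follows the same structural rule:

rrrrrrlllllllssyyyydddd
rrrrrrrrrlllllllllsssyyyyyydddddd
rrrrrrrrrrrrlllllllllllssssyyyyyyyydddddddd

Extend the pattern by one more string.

rrrrrrrrrrrrrrrlllllllllllllsssssyyyyyyyyyydddddddddd

Reading off run lengths: r runs 6, 9, 12; l runs 7, 9, 11; s runs 2, 3, 4; y runs 4, 6, 8; d runs 4, 6, 8 — each is linear in n, where the shown terms are n = 2, 3, 4.
At n = 5 the blocks have lengths 15, 13, 5, 10, 10.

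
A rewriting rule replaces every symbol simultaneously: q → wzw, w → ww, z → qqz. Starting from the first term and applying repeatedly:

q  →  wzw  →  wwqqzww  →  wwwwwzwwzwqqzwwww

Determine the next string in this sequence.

Rewriting the 17 symbols of wwwwwzwwzwqqzwwww one by one yields ww ww ww ww ww qqz ww ww qqz ww wzw wzw qqz ww ww ww ww; concatenated:

wwwwwwwwwwqqzwwwwqqzwwwzwwzwqqzwwwwwwww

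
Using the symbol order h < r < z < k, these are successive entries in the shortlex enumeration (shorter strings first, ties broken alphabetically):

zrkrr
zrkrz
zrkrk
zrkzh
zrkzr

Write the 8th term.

Advancing 3 positions from zrkzr through zrkzr → zrkzz → zrkzk reaches term 8.

zrkkh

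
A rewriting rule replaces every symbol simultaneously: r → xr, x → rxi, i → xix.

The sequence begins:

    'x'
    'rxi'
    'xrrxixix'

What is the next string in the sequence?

rxixrxrrxixixrxixixrxi

Expanding xrrxixix: x→rxi, r→xr, r→xr, x→rxi, i→xix, x→rxi, i→xix, x→rxi. Concatenated: rxi xr xr rxi xix rxi xix rxi.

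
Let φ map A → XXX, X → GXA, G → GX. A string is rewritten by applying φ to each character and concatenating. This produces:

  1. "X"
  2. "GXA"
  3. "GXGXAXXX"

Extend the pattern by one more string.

Expanding GXGXAXXX: G→GX, X→GXA, G→GX, X→GXA, A→XXX, X→GXA, X→GXA, X→GXA. Concatenated: GX GXA GX GXA XXX GXA GXA GXA.

GXGXAGXGXAXXXGXAGXAGXA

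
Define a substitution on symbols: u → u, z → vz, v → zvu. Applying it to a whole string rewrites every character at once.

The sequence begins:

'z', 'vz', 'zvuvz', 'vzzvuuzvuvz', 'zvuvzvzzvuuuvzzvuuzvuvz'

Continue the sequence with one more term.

vzzvuuzvuvzzvuvzvzzvuuuuzvuvzvzzvuuuvzzvuuzvuvz

Replace each of the 23 characters of zvuvzvzzvuuuvzzvuuzvuvz in place — vz zvu u zvu vz zvu vz vz zvu u u u zvu vz vz zvu u u vz zvu u zvu vz — and concatenate.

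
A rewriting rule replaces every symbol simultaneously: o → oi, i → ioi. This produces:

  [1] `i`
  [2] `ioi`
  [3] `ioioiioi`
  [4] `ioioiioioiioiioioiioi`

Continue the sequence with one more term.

Replace each of the 21 characters of ioioiioioiioiioioiioi in place — ioi oi ioi oi ioi ioi oi ioi oi ioi ioi oi ioi ioi oi ioi oi ioi ioi oi ioi — and concatenate.

ioioiioioiioiioioiioioiioiioioiioiioioiioioiioiioioiioi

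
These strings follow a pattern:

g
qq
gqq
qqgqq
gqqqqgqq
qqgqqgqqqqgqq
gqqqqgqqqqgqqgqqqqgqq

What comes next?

qqgqqgqqqqgqqgqqqqgqqqqgqqgqqqqgqq

This is a Fibonacci-style word recurrence s(k) = s(k−2)·s(k−1): e.g. g·qq = gqq.
So term 8 is qqgqqgqqqqgqq·gqqqqgqqqqgqqgqqqqgqq.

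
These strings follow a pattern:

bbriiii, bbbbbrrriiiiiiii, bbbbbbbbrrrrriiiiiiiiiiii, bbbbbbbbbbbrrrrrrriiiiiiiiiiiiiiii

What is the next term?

bbbbbbbbbbbbbbrrrrrrrrriiiiiiiiiiiiiiiiiiii

Each string has the form b^{3n-1} r^{2n-1} i^{4n} (n = 1, 2, …).
For the next term, n = 5, so the run lengths are 14, 9, 20.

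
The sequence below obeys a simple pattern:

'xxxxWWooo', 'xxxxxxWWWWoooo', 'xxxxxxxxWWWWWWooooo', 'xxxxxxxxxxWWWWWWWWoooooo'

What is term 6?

xxxxxxxxxxxxxxWWWWWWWWWWWWoooooooo

Each string has the form x^{2n+2} W^{2n} o^{n+2} (n = 1, 2, …).
At n = 6 the blocks have lengths 14, 12, 8.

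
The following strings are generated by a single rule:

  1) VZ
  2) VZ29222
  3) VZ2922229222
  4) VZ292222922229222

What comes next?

VZ29222292222922229222

The strings grow by a fixed suffix 29222 each time.
So the next term is VZ292222922229222·29222.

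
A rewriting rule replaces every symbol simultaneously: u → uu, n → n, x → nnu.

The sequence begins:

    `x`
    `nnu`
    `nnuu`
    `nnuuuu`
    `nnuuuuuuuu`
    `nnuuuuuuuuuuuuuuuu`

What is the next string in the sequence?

Rewriting the 18 symbols of nnuuuuuuuuuuuuuuuu one by one yields n n uu uu uu uu uu uu uu uu uu uu uu uu uu uu uu uu; concatenated:

nnuuuuuuuuuuuuuuuuuuuuuuuuuuuuuuuu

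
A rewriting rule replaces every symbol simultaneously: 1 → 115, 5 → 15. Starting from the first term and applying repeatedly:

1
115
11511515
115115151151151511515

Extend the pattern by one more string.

1151151511511515115151151151511511515115151151151511515

φ(115115151151151511515) expands symbol-by-symbol to 115 115 15 115 115 15 115 15 115 115 15 115 115 15 115 15 115 115 15 115 15; joining the 21 pieces gives the next term.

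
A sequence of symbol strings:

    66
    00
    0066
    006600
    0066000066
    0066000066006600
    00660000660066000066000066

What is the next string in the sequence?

Each term (from the third on) is the previous term followed by the one before it: term 3 = 00·66 = 0066.
The next term joins 00660000660066000066000066 and 0066000066006600.

006600006600660000660000660066000066006600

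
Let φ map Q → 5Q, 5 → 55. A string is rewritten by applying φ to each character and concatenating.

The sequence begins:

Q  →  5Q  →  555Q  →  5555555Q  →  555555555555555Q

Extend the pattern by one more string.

Applying the rule to each of the 16 symbols of 555555555555555Q gives the pieces 55 55 55 55 55 55 55 55 55 55 55 55 55 55 55 5Q, which concatenate to the answer.

5555555555555555555555555555555Q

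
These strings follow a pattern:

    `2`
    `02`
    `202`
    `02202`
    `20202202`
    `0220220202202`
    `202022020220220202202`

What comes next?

This is a Fibonacci-style word recurrence s(k) = s(k−2)·s(k−1): e.g. 2·02 = 202.
The next term joins 0220220202202 and 202022020220220202202.

0220220202202202022020220220202202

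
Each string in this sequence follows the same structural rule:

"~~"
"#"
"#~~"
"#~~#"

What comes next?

Each term (from the third on) is the previous term followed by the one before it: term 3 = #·~~ = #~~.
The next term joins #~~# and #~~.

#~~##~~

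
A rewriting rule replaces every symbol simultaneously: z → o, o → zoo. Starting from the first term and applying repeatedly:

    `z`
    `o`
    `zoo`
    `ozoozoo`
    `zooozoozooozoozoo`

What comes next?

ozoozoozooozoozooozoozoozooozoozooozoozoo

φ(zooozoozooozoozoo) expands symbol-by-symbol to o zoo zoo zoo o zoo zoo o zoo zoo zoo o zoo zoo o zoo zoo; joining the 17 pieces gives the next term.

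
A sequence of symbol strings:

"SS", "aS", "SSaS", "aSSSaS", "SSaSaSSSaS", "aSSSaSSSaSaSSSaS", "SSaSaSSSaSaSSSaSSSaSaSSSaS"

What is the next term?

Each term (from the third on) is the two preceding terms concatenated in order: term 3 = SS·aS = SSaS.
Continuing: aSSSaSSSaSaSSSaS · SSaSaSSSaSaSSSaSSSaSaSSSaS gives term 8.

aSSSaSSSaSaSSSaSSSaSaSSSaSaSSSaSSSaSaSSSaS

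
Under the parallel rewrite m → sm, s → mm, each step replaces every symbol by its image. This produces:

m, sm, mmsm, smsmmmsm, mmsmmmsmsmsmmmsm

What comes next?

smsmmmsmsmsmmmsmmmsmmmsmsmsmmmsm

Applying the rule to each of the 16 symbols of mmsmmmsmsmsmmmsm gives the pieces sm sm mm sm sm sm mm sm mm sm mm sm sm sm mm sm, which concatenate to the answer.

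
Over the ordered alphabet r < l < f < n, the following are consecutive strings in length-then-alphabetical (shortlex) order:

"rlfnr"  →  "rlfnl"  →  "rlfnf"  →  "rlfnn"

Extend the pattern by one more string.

The successor of rlfnn increments the rightmost position that isn't already n and resets every position after it to r.

rlnrr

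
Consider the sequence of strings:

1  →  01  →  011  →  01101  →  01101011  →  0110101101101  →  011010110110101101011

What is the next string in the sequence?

0110101101101011010110110101101101

Each term (from the third on) is the previous term followed by the one before it: term 3 = 01·1 = 011.
Continuing: 011010110110101101011 · 0110101101101 gives term 8.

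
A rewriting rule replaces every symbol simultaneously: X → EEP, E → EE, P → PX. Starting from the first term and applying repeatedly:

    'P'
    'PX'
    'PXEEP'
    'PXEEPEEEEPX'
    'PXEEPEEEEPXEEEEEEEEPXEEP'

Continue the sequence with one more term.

PXEEPEEEEPXEEEEEEEEPXEEPEEEEEEEEEEEEEEEEPXEEPEEEEPX

Replace each of the 24 characters of PXEEPEEEEPXEEEEEEEEPXEEP in place — PX EEP EE EE PX EE EE EE EE PX EEP EE EE EE EE EE EE EE EE PX EEP EE EE PX — and concatenate.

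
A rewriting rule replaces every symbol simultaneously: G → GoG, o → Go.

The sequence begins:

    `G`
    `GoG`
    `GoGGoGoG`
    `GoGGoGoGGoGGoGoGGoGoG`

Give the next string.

GoGGoGoGGoGGoGoGGoGoGGoGGoGoGGoGGoGoGGoGoGGoGGoGoGGoGoG

Applying the rule to each of the 21 symbols of GoGGoGoGGoGGoGoGGoGoG gives the pieces GoG Go GoG GoG Go GoG Go GoG GoG Go GoG GoG Go GoG Go GoG GoG Go GoG Go GoG, which concatenate to the answer.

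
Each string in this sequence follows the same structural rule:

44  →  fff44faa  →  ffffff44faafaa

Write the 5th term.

Every step adds fff to the front and faa to the end of the previous string.
From ffffff44faafaa, 2 further steps: ffffff44faafaa → fffffffff44faafaafaa → (answer).

ffffffffffff44faafaafaafaa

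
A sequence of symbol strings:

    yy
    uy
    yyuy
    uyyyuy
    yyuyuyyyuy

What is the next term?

uyyyuyyyuyuyyyuy

From term 3 onward, concatenate the second-to-last term with the last: yy·uy = yyuy, uy·yyuy = uyyyuy, …
Continuing: uyyyuy · yyuyuyyyuy gives term 6.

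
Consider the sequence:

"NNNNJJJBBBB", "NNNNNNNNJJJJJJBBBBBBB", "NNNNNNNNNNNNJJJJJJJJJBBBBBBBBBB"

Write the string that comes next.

Term n consists of 4n N's, followed by 3n J's, followed by 3n+1 B's (n = 1, 2, …).
At n = 4 the blocks have lengths 16, 12, 13.

NNNNNNNNNNNNNNNNJJJJJJJJJJJJBBBBBBBBBBBBB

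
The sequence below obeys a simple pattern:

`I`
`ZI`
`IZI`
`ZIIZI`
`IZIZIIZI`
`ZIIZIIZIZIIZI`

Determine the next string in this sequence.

IZIZIIZIZIIZIIZIZIIZI

Each term (from the third on) is the two preceding terms concatenated in order: term 3 = I·ZI = IZI.
The next term joins IZIZIIZI and ZIIZIIZIZIIZI.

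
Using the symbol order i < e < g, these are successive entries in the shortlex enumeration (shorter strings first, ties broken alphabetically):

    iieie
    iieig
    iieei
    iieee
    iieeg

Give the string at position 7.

iiege

Stepping forward 2 times from iieeg: iieeg → iiegi, then the target.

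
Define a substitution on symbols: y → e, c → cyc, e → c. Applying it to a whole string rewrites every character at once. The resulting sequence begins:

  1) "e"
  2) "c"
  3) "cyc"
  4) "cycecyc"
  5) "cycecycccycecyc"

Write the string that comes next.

cycecycccycecyccyccycecycccycecyc

Replace each of the 15 characters of cycecycccycecyc in place — cyc e cyc c cyc e cyc cyc cyc e cyc c cyc e cyc — and concatenate.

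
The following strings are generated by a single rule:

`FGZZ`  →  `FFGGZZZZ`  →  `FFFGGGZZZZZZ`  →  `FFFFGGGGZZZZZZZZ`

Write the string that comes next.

Each string has the form F^{n} G^{n} Z^{2n} (n = 1, 2, …).
At n = 5 the blocks have lengths 5, 5, 10.

FFFFFGGGGGZZZZZZZZZZ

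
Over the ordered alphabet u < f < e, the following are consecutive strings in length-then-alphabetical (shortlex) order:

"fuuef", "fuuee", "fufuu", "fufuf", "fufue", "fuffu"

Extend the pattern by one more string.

fufff

Find the rightmost character of fuffu below e, bump it to the next letter, and reset everything to its right to u.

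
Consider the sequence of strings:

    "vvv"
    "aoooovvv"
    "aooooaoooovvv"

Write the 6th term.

Each term is the previous one with aoooo prepended.
From aooooaoooovvv, 3 further steps: aooooaoooovvv → aooooaooooaoooovvv → aooooaooooaooooaoooovvv → (answer).

aooooaooooaooooaooooaoooovvv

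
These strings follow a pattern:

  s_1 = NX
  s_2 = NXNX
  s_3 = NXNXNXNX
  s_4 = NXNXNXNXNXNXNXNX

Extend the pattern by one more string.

NXNXNXNXNXNXNXNXNXNXNXNXNXNXNXNX

Each string is two copies of the previous one concatenated.
So the next term is two copies of NXNXNXNXNXNXNXNX.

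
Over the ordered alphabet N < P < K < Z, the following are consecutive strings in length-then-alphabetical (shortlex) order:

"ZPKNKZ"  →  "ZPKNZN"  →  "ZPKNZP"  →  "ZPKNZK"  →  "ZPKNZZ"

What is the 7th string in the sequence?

Stepping forward 2 times from ZPKNZZ: ZPKNZZ → ZPKPNN, then the target.

ZPKPNP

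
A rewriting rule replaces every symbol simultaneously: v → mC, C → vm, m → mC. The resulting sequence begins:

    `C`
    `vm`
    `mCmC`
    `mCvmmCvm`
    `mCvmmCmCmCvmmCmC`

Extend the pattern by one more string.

Rewriting the 16 symbols of mCvmmCmCmCvmmCmC one by one yields mC vm mC mC mC vm mC vm mC vm mC mC mC vm mC vm; concatenated:

mCvmmCmCmCvmmCvmmCvmmCmCmCvmmCvm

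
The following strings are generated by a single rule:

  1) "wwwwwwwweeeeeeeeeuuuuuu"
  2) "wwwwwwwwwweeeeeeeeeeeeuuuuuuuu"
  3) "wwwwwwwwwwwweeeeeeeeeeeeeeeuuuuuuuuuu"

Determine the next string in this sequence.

wwwwwwwwwwwwwweeeeeeeeeeeeeeeeeeuuuuuuuuuuuu

Each string has the form w^{2n+2} e^{3n} u^{2n}, where the shown terms are n = 3, 4, 5.
For the next term, n = 6, so the run lengths are 14, 18, 12.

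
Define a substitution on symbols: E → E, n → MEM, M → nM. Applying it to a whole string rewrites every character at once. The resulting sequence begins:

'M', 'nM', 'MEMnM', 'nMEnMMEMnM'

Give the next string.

Rewriting each symbol of nMEnMMEMnM: n→MEM, M→nM, E→E, n→MEM, M→nM, M→nM, E→E, M→nM, n→MEM, M→nM, which concatenates to MEM nM E MEM nM nM E nM MEM nM.

MEMnMEMEMnMnMEnMMEMnM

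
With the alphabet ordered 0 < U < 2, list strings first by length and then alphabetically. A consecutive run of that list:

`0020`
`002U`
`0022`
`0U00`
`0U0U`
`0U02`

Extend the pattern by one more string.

0UU0

Find the rightmost character of 0U02 below 2, bump it to the next letter, and reset everything to its right to 0.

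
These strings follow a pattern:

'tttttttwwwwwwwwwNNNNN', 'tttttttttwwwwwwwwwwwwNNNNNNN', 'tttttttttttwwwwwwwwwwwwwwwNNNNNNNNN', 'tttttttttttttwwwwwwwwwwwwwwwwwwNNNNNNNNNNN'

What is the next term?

Each string has the form t^{2n+1} w^{3n} N^{2n-1}, where the shown terms are n = 3, 4, 5, 6.
For the next term, n = 7, so the run lengths are 15, 21, 13.

tttttttttttttttwwwwwwwwwwwwwwwwwwwwwNNNNNNNNNNNNN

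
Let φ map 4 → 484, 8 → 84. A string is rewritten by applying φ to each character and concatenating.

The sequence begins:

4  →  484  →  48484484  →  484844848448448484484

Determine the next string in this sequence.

φ(484844848448448484484) expands symbol-by-symbol to 484 84 484 84 484 484 84 484 84 484 484 84 484 484 84 484 84 484 484 84 484; joining the 21 pieces gives the next term.

4848448484484484844848448448484484484844848448448484484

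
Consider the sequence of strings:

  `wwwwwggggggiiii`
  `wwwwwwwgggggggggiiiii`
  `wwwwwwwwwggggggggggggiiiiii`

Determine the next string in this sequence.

wwwwwwwwwwwgggggggggggggggiiiiiii

Reading off run lengths: w runs 5, 7, 9; g runs 6, 9, 12; i runs 4, 5, 6 — each is linear in n, where the shown terms are n = 2, 3, 4.
Setting n = 5 gives 11, 15, 7 characters in each block.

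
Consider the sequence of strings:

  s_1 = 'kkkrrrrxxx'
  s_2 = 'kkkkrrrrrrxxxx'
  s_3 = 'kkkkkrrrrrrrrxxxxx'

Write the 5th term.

Term n consists of n+1 k's, followed by 2n r's, followed by n+1 x's, where the shown terms are n = 2, 3, 4.
For term 5, n = 6, so the run lengths are 7, 12, 7.

kkkkkkkrrrrrrrrrrrrxxxxxxx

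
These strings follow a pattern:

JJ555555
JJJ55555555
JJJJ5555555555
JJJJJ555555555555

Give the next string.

Term n consists of n-1 J's, followed by 2n 5's, where the shown terms are n = 3, 4, 5, 6.
For the next term, n = 7, so the run lengths are 6, 14.

JJJJJJ55555555555555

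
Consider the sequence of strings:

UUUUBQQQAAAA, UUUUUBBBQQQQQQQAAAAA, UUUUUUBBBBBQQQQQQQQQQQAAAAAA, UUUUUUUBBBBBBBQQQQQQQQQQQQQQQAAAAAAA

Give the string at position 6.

UUUUUUUUUBBBBBBBBBBBQQQQQQQQQQQQQQQQQQQQQQQAAAAAAAAA

Reading off run lengths: U runs 4, 5, 6, 7; B runs 1, 3, 5, 7; Q runs 3, 7, 11, 15; A runs 4, 5, 6, 7 — each is linear in n (n = 1, 2, …).
At n = 6 the blocks have lengths 9, 11, 23, 9.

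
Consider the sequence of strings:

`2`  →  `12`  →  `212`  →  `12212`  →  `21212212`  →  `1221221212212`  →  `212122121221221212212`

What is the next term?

Each term (from the third on) is the two preceding terms concatenated in order: term 3 = 2·12 = 212.
So term 8 is 1221221212212·212122121221221212212.

1221221212212212122121221221212212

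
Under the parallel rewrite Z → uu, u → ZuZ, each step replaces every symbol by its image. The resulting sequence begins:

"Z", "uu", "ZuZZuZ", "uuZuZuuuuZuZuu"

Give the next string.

ZuZZuZuuZuZuuZuZZuZZuZZuZuuZuZuuZuZZuZ

φ(uuZuZuuuuZuZuu) expands symbol-by-symbol to ZuZ ZuZ uu ZuZ uu ZuZ ZuZ ZuZ ZuZ uu ZuZ uu ZuZ ZuZ; joining the 14 pieces gives the next term.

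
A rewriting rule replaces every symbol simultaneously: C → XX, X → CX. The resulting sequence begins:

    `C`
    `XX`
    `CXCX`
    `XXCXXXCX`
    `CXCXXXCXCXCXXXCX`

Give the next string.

XXCXXXCXCXCXXXCXXXCXXXCXCXCXXXCX

Replace each of the 16 characters of CXCXXXCXCXCXXXCX in place — XX CX XX CX CX CX XX CX XX CX XX CX CX CX XX CX — and concatenate.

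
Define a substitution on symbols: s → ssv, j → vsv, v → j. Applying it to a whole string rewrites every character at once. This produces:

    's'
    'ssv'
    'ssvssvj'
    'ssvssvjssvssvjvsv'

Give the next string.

ssvssvjssvssvjvsvssvssvjssvssvjvsvjssvj

φ(ssvssvjssvssvjvsv) expands symbol-by-symbol to ssv ssv j ssv ssv j vsv ssv ssv j ssv ssv j vsv j ssv j; joining the 17 pieces gives the next term.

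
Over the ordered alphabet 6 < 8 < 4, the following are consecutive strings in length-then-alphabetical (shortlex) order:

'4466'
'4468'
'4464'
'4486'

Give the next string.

Find the rightmost character of 4486 below 4, bump it to the next letter, and reset everything to its right to 6.

4488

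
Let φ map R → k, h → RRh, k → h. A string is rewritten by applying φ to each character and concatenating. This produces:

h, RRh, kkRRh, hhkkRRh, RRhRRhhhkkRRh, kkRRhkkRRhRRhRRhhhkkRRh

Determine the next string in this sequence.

hhkkRRhhhkkRRhkkRRhkkRRhRRhRRhhhkkRRh

Replace each of the 23 characters of kkRRhkkRRhRRhRRhhhkkRRh in place — h h k k RRh h h k k RRh k k RRh k k RRh RRh RRh h h k k RRh — and concatenate.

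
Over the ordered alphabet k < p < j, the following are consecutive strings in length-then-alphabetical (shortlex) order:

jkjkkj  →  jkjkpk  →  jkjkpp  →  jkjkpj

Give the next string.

jkjkjk

Treat jkjkpj as a base-3 numeral over the given alphabet and add one, carrying through any trailing j's.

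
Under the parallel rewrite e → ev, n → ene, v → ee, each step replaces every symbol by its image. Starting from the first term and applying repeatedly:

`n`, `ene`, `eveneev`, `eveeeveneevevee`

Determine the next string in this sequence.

Rewriting the 15 symbols of eveeeveneevevee one by one yields ev ee ev ev ev ee ev ene ev ev ee ev ee ev ev; concatenated:

eveeeveveveeeveneeveveeeveeevev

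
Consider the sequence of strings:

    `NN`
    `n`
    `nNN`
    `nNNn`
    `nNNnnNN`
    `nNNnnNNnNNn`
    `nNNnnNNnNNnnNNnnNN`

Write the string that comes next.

Each term (from the third on) is the previous term followed by the one before it: term 3 = n·NN = nNN.
So term 8 is nNNnnNNnNNnnNNnnNN·nNNnnNNnNNn.

nNNnnNNnNNnnNNnnNNnNNnnNNnNNn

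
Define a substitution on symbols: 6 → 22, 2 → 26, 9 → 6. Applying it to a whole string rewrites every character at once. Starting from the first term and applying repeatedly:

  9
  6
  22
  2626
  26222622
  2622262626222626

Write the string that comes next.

Applying the rule to each of the 16 symbols of 2622262626222626 gives the pieces 26 22 26 26 26 22 26 22 26 22 26 26 26 22 26 22, which concatenate to the answer.

26222626262226222622262626222622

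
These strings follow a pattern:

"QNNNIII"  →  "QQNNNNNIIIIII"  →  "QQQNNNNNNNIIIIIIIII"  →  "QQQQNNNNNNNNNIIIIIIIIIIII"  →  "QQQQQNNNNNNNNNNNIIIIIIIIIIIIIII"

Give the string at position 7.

QQQQQQQNNNNNNNNNNNNNNNIIIIIIIIIIIIIIIIIIIII

Each string has the form Q^{n} N^{2n+1} I^{3n} (n = 1, 2, …).
At n = 7 the blocks have lengths 7, 15, 21.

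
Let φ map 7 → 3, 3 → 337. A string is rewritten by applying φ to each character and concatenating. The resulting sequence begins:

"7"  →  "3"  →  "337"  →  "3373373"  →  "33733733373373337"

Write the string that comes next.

Applying the rule to each of the 17 symbols of 33733733373373337 gives the pieces 337 337 3 337 337 3 337 337 337 3 337 337 3 337 337 337 3, which concatenate to the answer.

33733733373373337337337333733733373373373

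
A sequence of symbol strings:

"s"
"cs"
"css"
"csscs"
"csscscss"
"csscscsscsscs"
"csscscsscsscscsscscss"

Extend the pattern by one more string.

csscscsscsscscsscscsscsscscsscsscs

This is a Fibonacci-style word recurrence s(k) = s(k−1)·s(k−2): e.g. cs·s = css.
So term 8 is csscscsscsscscsscscss·csscscsscsscs.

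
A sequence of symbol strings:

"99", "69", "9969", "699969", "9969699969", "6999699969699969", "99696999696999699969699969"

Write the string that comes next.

Each term (from the third on) is the two preceding terms concatenated in order: term 3 = 99·69 = 9969.
The next term joins 6999699969699969 and 99696999696999699969699969.

699969996969996999696999696999699969699969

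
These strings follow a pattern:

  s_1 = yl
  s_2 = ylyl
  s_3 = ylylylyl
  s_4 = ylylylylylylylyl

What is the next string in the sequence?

ylylylylylylylylylylylylylylylyl

Each string is two copies of the previous one concatenated.
So the next term is two copies of ylylylylylylylyl.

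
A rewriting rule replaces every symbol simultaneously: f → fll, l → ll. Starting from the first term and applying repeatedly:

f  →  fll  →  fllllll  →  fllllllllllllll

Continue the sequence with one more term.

φ(fllllllllllllll) expands symbol-by-symbol to fll ll ll ll ll ll ll ll ll ll ll ll ll ll ll; joining the 15 pieces gives the next term.

fllllllllllllllllllllllllllllll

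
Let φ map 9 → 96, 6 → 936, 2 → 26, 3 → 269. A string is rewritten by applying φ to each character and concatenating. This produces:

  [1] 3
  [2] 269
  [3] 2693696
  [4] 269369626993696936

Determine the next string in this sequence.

φ(269369626993696936) expands symbol-by-symbol to 26 936 96 269 936 96 936 26 936 96 96 269 936 96 936 96 269 936; joining the 18 pieces gives the next term.

2693696269936969362693696962699369693696269936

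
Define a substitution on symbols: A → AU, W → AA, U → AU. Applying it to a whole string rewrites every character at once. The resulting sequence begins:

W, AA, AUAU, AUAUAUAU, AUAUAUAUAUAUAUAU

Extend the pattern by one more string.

Rewriting the 16 symbols of AUAUAUAUAUAUAUAU one by one yields AU AU AU AU AU AU AU AU AU AU AU AU AU AU AU AU; concatenated:

AUAUAUAUAUAUAUAUAUAUAUAUAUAUAUAU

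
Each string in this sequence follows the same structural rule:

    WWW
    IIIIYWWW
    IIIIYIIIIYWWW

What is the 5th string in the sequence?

IIIIYIIIIYIIIIYIIIIYWWW

The strings grow by a fixed prefix IIIIY each time.
From IIIIYIIIIYWWW, 2 further steps: IIIIYIIIIYWWW → IIIIYIIIIYIIIIYWWW → (answer).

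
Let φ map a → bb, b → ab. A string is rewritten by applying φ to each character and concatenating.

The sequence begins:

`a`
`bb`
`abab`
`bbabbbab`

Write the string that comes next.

ababbbabababbbab

Apply φ to bbabbbab symbol by symbol: b→ab, b→ab, a→bb, b→ab, b→ab, b→ab, a→bb, b→ab; joined: ab ab bb ab ab ab bb ab.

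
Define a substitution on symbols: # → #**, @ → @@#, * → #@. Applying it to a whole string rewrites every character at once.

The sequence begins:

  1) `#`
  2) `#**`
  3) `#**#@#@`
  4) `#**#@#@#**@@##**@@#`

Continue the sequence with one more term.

#**#@#@#**@@##**@@##**#@#@@@#@@##**#**#@#@@@#@@##**

φ(#**#@#@#**@@##**@@#) expands symbol-by-symbol to #** #@ #@ #** @@# #** @@# #** #@ #@ @@# @@# #** #** #@ #@ @@# @@# #**; joining the 19 pieces gives the next term.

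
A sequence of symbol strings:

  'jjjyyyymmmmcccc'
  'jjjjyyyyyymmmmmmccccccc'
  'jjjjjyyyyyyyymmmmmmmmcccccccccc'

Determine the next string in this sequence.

jjjjjjyyyyyyyyyymmmmmmmmmmccccccccccccc

Reading off run lengths: j runs 3, 4, 5; y runs 4, 6, 8; m runs 4, 6, 8; c runs 4, 7, 10 — each is linear in n, where the shown terms are n = 2, 3, 4.
At n = 5 the blocks have lengths 6, 10, 10, 13.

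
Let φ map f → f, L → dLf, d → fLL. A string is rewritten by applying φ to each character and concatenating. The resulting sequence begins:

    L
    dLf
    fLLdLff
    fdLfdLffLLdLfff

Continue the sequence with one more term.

Rewriting the 15 symbols of fdLfdLffLLdLfff one by one yields f fLL dLf f fLL dLf f f dLf dLf fLL dLf f f f; concatenated:

ffLLdLfffLLdLfffdLfdLffLLdLffff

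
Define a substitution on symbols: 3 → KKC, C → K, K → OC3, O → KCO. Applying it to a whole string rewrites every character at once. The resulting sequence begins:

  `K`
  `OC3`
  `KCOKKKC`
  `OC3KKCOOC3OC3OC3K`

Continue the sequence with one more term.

KCOKKKCOC3OC3KKCOKCOKKKCKCOKKKCKCOKKKCOC3

Replace each of the 17 characters of OC3KKCOOC3OC3OC3K in place — KCO K KKC OC3 OC3 K KCO KCO K KKC KCO K KKC KCO K KKC OC3 — and concatenate.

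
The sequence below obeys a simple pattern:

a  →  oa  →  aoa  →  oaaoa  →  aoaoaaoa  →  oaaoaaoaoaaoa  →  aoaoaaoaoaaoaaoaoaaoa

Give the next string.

oaaoaaoaoaaoaaoaoaaoaoaaoaaoaoaaoa

Each term (from the third on) is the two preceding terms concatenated in order: term 3 = a·oa = aoa.
Continuing: oaaoaaoaoaaoa · aoaoaaoaoaaoaaoaoaaoa gives term 8.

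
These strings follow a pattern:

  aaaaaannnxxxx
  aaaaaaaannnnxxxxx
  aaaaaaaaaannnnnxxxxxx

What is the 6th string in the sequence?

Each string has the form a^{2n+2} n^{n+1} x^{n+2}, where the shown terms are n = 2, 3, 4.
For term 6, n = 7, so the run lengths are 16, 8, 9.

aaaaaaaaaaaaaaaannnnnnnnxxxxxxxxx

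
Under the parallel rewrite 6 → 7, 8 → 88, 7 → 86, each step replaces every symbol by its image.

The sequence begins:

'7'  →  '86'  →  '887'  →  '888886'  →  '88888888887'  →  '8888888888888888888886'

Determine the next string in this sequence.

8888888888888888888888888888888888888888887

Replace each of the 22 characters of 8888888888888888888886 in place — 88 88 88 88 88 88 88 88 88 88 88 88 88 88 88 88 88 88 88 88 88 7 — and concatenate.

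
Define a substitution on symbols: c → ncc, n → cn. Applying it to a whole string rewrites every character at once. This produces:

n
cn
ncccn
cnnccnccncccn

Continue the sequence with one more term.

Replace each of the 13 characters of cnnccnccncccn in place — ncc cn cn ncc ncc cn ncc ncc cn ncc ncc ncc cn — and concatenate.

ncccncnnccncccnnccncccnnccnccncccn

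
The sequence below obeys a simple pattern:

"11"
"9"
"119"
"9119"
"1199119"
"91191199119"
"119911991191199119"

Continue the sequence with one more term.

91191199119119911991191199119

This is a Fibonacci-style word recurrence s(k) = s(k−2)·s(k−1): e.g. 11·9 = 119.
Continuing: 91191199119 · 119911991191199119 gives term 8.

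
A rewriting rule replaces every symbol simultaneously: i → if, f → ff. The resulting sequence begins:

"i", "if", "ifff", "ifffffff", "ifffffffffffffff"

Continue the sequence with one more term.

φ(ifffffffffffffff) expands symbol-by-symbol to if ff ff ff ff ff ff ff ff ff ff ff ff ff ff ff; joining the 16 pieces gives the next term.

ifffffffffffffffffffffffffffffff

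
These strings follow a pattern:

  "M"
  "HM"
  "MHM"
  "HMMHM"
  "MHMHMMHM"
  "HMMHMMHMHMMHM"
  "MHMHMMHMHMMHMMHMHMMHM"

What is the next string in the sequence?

HMMHMMHMHMMHMMHMHMMHMHMMHMMHMHMMHM

Each term (from the third on) is the two preceding terms concatenated in order: term 3 = M·HM = MHM.
Continuing: HMMHMMHMHMMHM · MHMHMMHMHMMHMMHMHMMHM gives term 8.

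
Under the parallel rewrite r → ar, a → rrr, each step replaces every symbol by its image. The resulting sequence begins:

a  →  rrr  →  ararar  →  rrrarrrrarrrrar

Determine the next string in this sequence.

Applying the rule to each of the 15 symbols of rrrarrrrarrrrar gives the pieces ar ar ar rrr ar ar ar ar rrr ar ar ar ar rrr ar, which concatenate to the answer.

arararrrrararararrrrararararrrrar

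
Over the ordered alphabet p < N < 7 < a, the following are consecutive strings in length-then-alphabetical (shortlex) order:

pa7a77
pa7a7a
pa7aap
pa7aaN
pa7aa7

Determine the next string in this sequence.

pa7aaa

Find the rightmost character of pa7aa7 below a, bump it to the next letter, and reset everything to its right to p.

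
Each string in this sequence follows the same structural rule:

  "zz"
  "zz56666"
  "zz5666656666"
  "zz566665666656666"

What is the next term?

Each term is the previous one with 56666 appended.
Applying this once more to zz566665666656666:

zz56666566665666656666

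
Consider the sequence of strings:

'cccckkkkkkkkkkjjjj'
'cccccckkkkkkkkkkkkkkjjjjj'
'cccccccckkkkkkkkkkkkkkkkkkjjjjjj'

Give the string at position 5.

Reading off run lengths: c runs 4, 6, 8; k runs 10, 14, 18; j runs 4, 5, 6 — each is linear in n, where the shown terms are n = 2, 3, 4.
Setting n = 6 gives 12, 26, 8 characters in each block.

cccccccccccckkkkkkkkkkkkkkkkkkkkkkkkkkjjjjjjjj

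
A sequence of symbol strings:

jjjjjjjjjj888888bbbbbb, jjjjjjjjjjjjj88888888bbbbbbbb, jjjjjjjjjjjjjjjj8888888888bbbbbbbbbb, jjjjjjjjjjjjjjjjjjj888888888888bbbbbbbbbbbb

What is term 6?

jjjjjjjjjjjjjjjjjjjjjjjjj8888888888888888bbbbbbbbbbbbbbbb

The n-th term is 3n+1 j's then 2n 8's then 2n b's, where the shown terms are n = 3, 4, 5, 6.
At n = 8 the blocks have lengths 25, 16, 16.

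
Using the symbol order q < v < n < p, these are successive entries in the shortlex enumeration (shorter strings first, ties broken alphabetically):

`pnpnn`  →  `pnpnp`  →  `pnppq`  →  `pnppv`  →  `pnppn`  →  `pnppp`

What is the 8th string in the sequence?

ppqqv

Continuing the enumeration 2 steps past pnppp: pnppp → ppqqq → (answer).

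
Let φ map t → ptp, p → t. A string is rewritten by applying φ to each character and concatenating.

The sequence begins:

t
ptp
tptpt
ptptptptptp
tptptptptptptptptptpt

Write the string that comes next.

ptptptptptptptptptptptptptptptptptptptptptp

Replace each of the 21 characters of tptptptptptptptptptpt in place — ptp t ptp t ptp t ptp t ptp t ptp t ptp t ptp t ptp t ptp t ptp — and concatenate.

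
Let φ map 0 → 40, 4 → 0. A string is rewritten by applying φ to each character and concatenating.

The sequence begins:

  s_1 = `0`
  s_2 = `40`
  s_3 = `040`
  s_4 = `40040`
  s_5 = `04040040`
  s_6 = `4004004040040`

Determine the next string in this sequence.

040400404004004040040

Replace each of the 13 characters of 4004004040040 in place — 0 40 40 0 40 40 0 40 0 40 40 0 40 — and concatenate.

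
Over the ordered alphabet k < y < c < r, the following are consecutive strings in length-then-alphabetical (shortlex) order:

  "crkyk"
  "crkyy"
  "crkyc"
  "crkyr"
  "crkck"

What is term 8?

crkcr

Continuing the enumeration 3 steps past crkck: crkck → crkcy → crkcc → (answer).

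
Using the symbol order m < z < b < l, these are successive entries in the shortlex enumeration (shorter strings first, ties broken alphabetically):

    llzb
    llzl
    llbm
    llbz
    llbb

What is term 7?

Advancing 2 positions from llbb through llbb → llbl reaches term 7.

lllm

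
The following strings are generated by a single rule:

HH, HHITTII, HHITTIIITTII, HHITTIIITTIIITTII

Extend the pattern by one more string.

HHITTIIITTIIITTIIITTII

The strings grow by a fixed suffix ITTII each time.
One more step from HHITTIIITTIIITTII gives the answer.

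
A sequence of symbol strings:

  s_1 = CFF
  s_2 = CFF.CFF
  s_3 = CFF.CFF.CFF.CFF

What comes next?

Every step duplicates the string with '.' between the halves.
So the next term is two copies of CFF.CFF.CFF.CFF with '.' between the halves.

CFF.CFF.CFF.CFF.CFF.CFF.CFF.CFF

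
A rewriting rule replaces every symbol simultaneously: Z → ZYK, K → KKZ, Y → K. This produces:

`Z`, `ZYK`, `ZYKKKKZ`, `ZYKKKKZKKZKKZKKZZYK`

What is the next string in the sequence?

Applying the rule to each of the 19 symbols of ZYKKKKZKKZKKZKKZZYK gives the pieces ZYK K KKZ KKZ KKZ KKZ ZYK KKZ KKZ ZYK KKZ KKZ ZYK KKZ KKZ ZYK ZYK K KKZ, which concatenate to the answer.

ZYKKKKZKKZKKZKKZZYKKKZKKZZYKKKZKKZZYKKKZKKZZYKZYKKKKZ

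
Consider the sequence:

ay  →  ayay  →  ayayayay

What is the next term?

s(k+1) = s(k)·s(k) — each term doubles the last.
One more doubling of ayayayay gives the answer.

ayayayayayayayay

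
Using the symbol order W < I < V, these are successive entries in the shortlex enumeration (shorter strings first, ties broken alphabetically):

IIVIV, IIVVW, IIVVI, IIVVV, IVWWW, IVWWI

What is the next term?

The successor of IVWWI increments the rightmost position that isn't already V and resets every position after it to W.

IVWWV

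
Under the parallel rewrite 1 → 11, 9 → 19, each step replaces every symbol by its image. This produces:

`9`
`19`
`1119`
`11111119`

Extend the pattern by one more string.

Expanding 11111119: 1→11, 1→11, 1→11, 1→11, 1→11, 1→11, 1→11, 9→19. Concatenated: 11 11 11 11 11 11 11 19.

1111111111111119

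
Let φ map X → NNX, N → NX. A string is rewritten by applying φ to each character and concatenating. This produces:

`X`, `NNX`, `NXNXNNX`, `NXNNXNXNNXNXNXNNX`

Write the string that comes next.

Rewriting the 17 symbols of NXNNXNXNNXNXNXNNX one by one yields NX NNX NX NX NNX NX NNX NX NX NNX NX NNX NX NNX NX NX NNX; concatenated:

NXNNXNXNXNNXNXNNXNXNXNNXNXNNXNXNNXNXNXNNX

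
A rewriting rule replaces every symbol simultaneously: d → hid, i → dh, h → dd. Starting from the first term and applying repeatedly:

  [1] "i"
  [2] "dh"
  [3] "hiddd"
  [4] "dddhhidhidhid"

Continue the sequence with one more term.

hidhidhiddddddhhiddddhhiddddhhid

Replace each of the 13 characters of dddhhidhidhid in place — hid hid hid dd dd dh hid dd dh hid dd dh hid — and concatenate.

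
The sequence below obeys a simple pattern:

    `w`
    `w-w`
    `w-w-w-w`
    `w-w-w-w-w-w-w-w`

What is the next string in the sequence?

s(k+1) = s(k)·-·s(k) — each term doubles the last with '-' between the halves.
Doubling w-w-w-w-w-w-w-w with '-' between the halves:

w-w-w-w-w-w-w-w-w-w-w-w-w-w-w-w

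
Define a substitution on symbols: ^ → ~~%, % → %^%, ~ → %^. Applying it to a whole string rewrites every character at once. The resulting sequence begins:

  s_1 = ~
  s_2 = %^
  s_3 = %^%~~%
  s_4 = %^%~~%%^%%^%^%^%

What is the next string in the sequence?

Rewriting the 16 symbols of %^%~~%%^%%^%^%^% one by one yields %^% ~~% %^% %^ %^ %^% %^% ~~% %^% %^% ~~% %^% ~~% %^% ~~% %^%; concatenated:

%^%~~%%^%%^%^%^%%^%~~%%^%%^%~~%%^%~~%%^%~~%%^%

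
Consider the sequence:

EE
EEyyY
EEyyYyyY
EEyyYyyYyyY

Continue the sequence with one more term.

EEyyYyyYyyYyyY

Every step adds yyY to the end: s(k+1) = s(k)·yyY.
So the next term is EEyyYyyYyyY·yyY.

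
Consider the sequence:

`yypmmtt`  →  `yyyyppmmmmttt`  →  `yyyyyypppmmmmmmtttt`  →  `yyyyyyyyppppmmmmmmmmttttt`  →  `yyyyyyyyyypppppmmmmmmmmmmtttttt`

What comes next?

yyyyyyyyyyyyppppppmmmmmmmmmmmmttttttt

Reading off run lengths: y runs 2, 4, 6, 8, 10; p runs 1, 2, 3, 4, 5; m runs 2, 4, 6, 8, 10; t runs 2, 3, 4, 5, 6 — each is linear in n (n = 1, 2, …).
At n = 6 the blocks have lengths 12, 6, 12, 7.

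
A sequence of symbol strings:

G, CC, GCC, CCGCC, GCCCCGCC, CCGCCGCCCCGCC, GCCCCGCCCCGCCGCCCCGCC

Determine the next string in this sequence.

CCGCCGCCCCGCCGCCCCGCCCCGCCGCCCCGCC

This is a Fibonacci-style word recurrence s(k) = s(k−2)·s(k−1): e.g. G·CC = GCC.
Continuing: CCGCCGCCCCGCC · GCCCCGCCCCGCCGCCCCGCC gives term 8.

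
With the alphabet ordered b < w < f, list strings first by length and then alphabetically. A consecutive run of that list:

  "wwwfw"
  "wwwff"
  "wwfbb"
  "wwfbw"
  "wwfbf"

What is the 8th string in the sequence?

Continuing the enumeration 3 steps past wwfbf: wwfbf → wwfwb → wwfww → (answer).

wwfwf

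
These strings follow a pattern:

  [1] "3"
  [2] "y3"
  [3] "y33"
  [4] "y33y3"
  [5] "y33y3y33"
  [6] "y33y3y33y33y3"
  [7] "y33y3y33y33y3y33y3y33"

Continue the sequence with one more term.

y33y3y33y33y3y33y3y33y33y3y33y33y3

This is a Fibonacci-style word recurrence s(k) = s(k−1)·s(k−2): e.g. y3·3 = y33.
Continuing: y33y3y33y33y3y33y3y33 · y33y3y33y33y3 gives term 8.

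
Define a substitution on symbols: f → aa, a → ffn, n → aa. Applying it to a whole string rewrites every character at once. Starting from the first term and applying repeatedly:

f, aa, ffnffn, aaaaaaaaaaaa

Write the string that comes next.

Rewriting each symbol of aaaaaaaaaaaa: a→ffn, a→ffn, a→ffn, a→ffn, a→ffn, a→ffn, a→ffn, a→ffn, a→ffn, a→ffn, a→ffn, a→ffn, which concatenates to ffn ffn ffn ffn ffn ffn ffn ffn ffn ffn ffn ffn.

ffnffnffnffnffnffnffnffnffnffnffnffn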